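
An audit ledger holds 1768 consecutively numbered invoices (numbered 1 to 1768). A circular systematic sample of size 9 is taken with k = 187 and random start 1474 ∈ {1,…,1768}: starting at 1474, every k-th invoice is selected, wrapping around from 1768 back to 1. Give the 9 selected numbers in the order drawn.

Selection 1: 1474
Selection 2: 1474 + 187 = 1661
Selection 3: 1661 + 187 = 1848 → 1848 − 1768 = 80
Selection 4: 80 + 187 = 267
Selection 5: 267 + 187 = 454
Selection 6: 454 + 187 = 641
Selection 7: 641 + 187 = 828
Selection 8: 828 + 187 = 1015
Selection 9: 1015 + 187 = 1202

1474, 1661, 80, 267, 454, 641, 828, 1015, 1202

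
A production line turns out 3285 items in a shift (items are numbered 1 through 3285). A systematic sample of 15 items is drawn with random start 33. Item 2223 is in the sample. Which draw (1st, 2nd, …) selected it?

k = 3285/15 = 219
position = (2223 − 33)/219 + 1 = 2190/219 + 1 = 10 + 1 = 11

11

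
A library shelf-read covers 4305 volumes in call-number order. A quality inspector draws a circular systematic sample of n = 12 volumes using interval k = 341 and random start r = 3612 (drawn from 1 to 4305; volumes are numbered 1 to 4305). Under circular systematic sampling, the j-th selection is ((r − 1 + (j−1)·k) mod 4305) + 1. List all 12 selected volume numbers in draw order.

3612, 3953, 4294, 330, 671, 1012, 1353, 1694, 2035, 2376, 2717, 3058

Selection 1: 3612
Selection 2: 3612 + 341 = 3953
Selection 3: 3953 + 341 = 4294
Selection 4: 4294 + 341 = 4635 → 4635 − 4305 = 330
Selection 5: 330 + 341 = 671
Selection 6: 671 + 341 = 1012
Selection 7: 1012 + 341 = 1353
Selection 8: 1353 + 341 = 1694
Selection 9: 1694 + 341 = 2035
Selection 10: 2035 + 341 = 2376
Selection 11: 2376 + 341 = 2717
Selection 12: 2717 + 341 = 3058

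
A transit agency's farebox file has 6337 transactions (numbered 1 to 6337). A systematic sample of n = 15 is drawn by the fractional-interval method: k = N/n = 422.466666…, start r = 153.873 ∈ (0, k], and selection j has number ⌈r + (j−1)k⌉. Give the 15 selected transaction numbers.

154, 577, 999, 1422, 1844, 2267, 2689, 3112, 3534, 3957, 4379, 4802, 5224, 5646, 6069

j=1: r + 0k = 153.873 → ⌈·⌉ = 154
j=2: r + 1k = 576.339666… → ⌈·⌉ = 577
j=3: r + 2k = 998.806333… → ⌈·⌉ = 999
j=4: r + 3k = 1421.273 → ⌈·⌉ = 1422
j=5: r + 4k = 1843.739666… → ⌈·⌉ = 1844
j=6: r + 5k = 2266.206333… → ⌈·⌉ = 2267
j=7: r + 6k = 2688.673 → ⌈·⌉ = 2689
j=8: r + 7k = 3111.139666… → ⌈·⌉ = 3112
j=9: r + 8k = 3533.606333… → ⌈·⌉ = 3534
j=10: r + 9k = 3956.073 → ⌈·⌉ = 3957
j=11: r + 10k = 4378.539666… → ⌈·⌉ = 4379
j=12: r + 11k = 4801.006333… → ⌈·⌉ = 4802
j=13: r + 12k = 5223.473 → ⌈·⌉ = 5224
j=14: r + 13k = 5645.939666… → ⌈·⌉ = 5646
j=15: r + 14k = 6068.406333… → ⌈·⌉ = 6069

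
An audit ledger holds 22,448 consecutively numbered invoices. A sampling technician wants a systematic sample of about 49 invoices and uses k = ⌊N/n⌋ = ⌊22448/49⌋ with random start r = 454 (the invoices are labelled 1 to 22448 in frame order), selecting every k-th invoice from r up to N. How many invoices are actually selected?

49

k = ⌊22448/49⌋ = 458
Achieved size = ⌊(22448 − 454)/458⌋ + 1 = ⌊21994/458⌋ + 1 = 48 + 1 = 49
(last selection: 454 + 48×458 = 22438 ≤ 22448; next would be 22896 > 22448)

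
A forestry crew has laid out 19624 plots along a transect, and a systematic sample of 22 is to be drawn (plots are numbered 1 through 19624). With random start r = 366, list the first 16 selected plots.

k = N/n = 19624/22 = 892
plot 1: 366
plot 2: 366 + 892 = 1258
plot 3: 1258 + 892 = 2150
plot 4: 2150 + 892 = 3042
plot 5: 3042 + 892 = 3934
plot 6: 3934 + 892 = 4826
plot 7: 4826 + 892 = 5718
plot 8: 5718 + 892 = 6610
plot 9: 6610 + 892 = 7502
plot 10: 7502 + 892 = 8394
plot 11: 8394 + 892 = 9286
plot 12: 9286 + 892 = 10178
plot 13: 10178 + 892 = 11070
plot 14: 11070 + 892 = 11962
plot 15: 11962 + 892 = 12854
plot 16: 12854 + 892 = 13746

366, 1258, 2150, 3042, 3934, 4826, 5718, 6610, 7502, 8394, 9286, 10178, 11070, 11962, 12854, 13746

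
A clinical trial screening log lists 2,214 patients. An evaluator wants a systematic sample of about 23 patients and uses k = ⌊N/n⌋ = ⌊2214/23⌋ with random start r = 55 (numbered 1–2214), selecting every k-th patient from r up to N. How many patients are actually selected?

k = ⌊2214/23⌋ = 96
Achieved size = ⌊(2214 − 55)/96⌋ + 1 = ⌊2159/96⌋ + 1 = 22 + 1 = 23
(last selection: 55 + 22×96 = 2167 ≤ 2214; next would be 2263 > 2214)

23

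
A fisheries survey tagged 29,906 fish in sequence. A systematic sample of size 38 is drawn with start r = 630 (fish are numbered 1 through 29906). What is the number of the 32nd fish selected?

25027

k = 29906/38 = 787
32nd selection = r + (32−1)·k = 630 + 31×787 = 630 + 24397 = 25027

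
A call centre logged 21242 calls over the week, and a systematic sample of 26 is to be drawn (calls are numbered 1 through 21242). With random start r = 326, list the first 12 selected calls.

326, 1143, 1960, 2777, 3594, 4411, 5228, 6045, 6862, 7679, 8496, 9313

k = N/n = 21242/26 = 817
call 1: 326
call 2: 326 + 817 = 1143
call 3: 1143 + 817 = 1960
call 4: 1960 + 817 = 2777
call 5: 2777 + 817 = 3594
call 6: 3594 + 817 = 4411
call 7: 4411 + 817 = 5228
call 8: 5228 + 817 = 6045
call 9: 6045 + 817 = 6862
call 10: 6862 + 817 = 7679
call 11: 7679 + 817 = 8496
call 12: 8496 + 817 = 9313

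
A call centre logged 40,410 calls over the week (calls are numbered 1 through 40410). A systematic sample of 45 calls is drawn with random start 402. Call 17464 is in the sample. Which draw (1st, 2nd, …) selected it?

k = 40410/45 = 898
position = (17464 − 402)/898 + 1 = 17062/898 + 1 = 19 + 1 = 20

20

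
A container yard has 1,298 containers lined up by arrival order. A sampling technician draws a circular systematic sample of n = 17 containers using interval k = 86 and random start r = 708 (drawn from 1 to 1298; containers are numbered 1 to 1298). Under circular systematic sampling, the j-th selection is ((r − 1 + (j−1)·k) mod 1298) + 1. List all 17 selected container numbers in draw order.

708, 794, 880, 966, 1052, 1138, 1224, 12, 98, 184, 270, 356, 442, 528, 614, 700, 786

Selection 1: 708
Selection 2: 708 + 86 = 794
Selection 3: 794 + 86 = 880
Selection 4: 880 + 86 = 966
Selection 5: 966 + 86 = 1052
Selection 6: 1052 + 86 = 1138
Selection 7: 1138 + 86 = 1224
Selection 8: 1224 + 86 = 1310 → 1310 − 1298 = 12
Selection 9: 12 + 86 = 98
Selection 10: 98 + 86 = 184
Selection 11: 184 + 86 = 270
Selection 12: 270 + 86 = 356
Selection 13: 356 + 86 = 442
Selection 14: 442 + 86 = 528
Selection 15: 528 + 86 = 614
Selection 16: 614 + 86 = 700
Selection 17: 700 + 86 = 786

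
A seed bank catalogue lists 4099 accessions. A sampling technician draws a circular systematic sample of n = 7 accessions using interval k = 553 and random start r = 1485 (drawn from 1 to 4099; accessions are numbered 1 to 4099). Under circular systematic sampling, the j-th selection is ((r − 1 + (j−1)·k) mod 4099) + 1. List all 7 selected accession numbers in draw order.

Selection 1: 1485
Selection 2: 1485 + 553 = 2038
Selection 3: 2038 + 553 = 2591
Selection 4: 2591 + 553 = 3144
Selection 5: 3144 + 553 = 3697
Selection 6: 3697 + 553 = 4250 → 4250 − 4099 = 151
Selection 7: 151 + 553 = 704

1485, 2038, 2591, 3144, 3697, 151, 704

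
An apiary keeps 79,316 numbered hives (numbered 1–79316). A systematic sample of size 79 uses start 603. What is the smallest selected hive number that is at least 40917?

41767

k = 79316/79 = 1004
Steps past start: ⌈(40917 − 603)/1004⌉ = ⌈40314/1004⌉ = 41
Selected hive: 603 + 41×1004 = 41767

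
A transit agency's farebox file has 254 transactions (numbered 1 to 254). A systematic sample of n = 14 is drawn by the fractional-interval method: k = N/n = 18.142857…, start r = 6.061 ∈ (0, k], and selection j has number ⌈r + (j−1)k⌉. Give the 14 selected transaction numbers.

j=1: r + 0k = 6.061 → ⌈·⌉ = 7
j=2: r + 1k = 24.203857… → ⌈·⌉ = 25
j=3: r + 2k = 42.346714… → ⌈·⌉ = 43
j=4: r + 3k = 60.489571… → ⌈·⌉ = 61
j=5: r + 4k = 78.632428… → ⌈·⌉ = 79
j=6: r + 5k = 96.775285… → ⌈·⌉ = 97
j=7: r + 6k = 114.918142… → ⌈·⌉ = 115
j=8: r + 7k = 133.061 → ⌈·⌉ = 134
j=9: r + 8k = 151.203857… → ⌈·⌉ = 152
j=10: r + 9k = 169.346714… → ⌈·⌉ = 170
j=11: r + 10k = 187.489571… → ⌈·⌉ = 188
j=12: r + 11k = 205.632428… → ⌈·⌉ = 206
j=13: r + 12k = 223.775285… → ⌈·⌉ = 224
j=14: r + 13k = 241.918142… → ⌈·⌉ = 242

7, 25, 43, 61, 79, 97, 115, 134, 152, 170, 188, 206, 224, 242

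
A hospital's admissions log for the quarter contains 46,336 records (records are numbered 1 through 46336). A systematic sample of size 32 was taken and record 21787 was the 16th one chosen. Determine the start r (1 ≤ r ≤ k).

k = 46336/32 = 1448
r = 21787 − (16−1)×1448 = 21787 − 21720 = 67

67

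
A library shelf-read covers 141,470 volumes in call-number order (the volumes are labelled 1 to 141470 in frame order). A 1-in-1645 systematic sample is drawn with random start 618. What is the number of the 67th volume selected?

k = 1645
67th selection = r + (67−1)·k = 618 + 66×1645 = 618 + 108570 = 109188

109188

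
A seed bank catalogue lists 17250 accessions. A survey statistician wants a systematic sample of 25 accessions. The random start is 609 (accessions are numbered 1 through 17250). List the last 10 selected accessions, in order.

10959, 11649, 12339, 13029, 13719, 14409, 15099, 15789, 16479, 17169

k = N/n = 17250/25 = 690
16th selection = 609 + 15×690 = 10959
17th: 10959 + 690 = 11649
18th: 11649 + 690 = 12339
19th: 12339 + 690 = 13029
20th: 13029 + 690 = 13719
21st: 13719 + 690 = 14409
22nd: 14409 + 690 = 15099
23rd: 15099 + 690 = 15789
24th: 15789 + 690 = 16479
25th: 16479 + 690 = 17169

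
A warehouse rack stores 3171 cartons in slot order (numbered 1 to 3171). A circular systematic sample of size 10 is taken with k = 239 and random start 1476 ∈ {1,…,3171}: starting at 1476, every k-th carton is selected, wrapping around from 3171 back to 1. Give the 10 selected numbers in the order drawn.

Selection 1: 1476
Selection 2: 1476 + 239 = 1715
Selection 3: 1715 + 239 = 1954
Selection 4: 1954 + 239 = 2193
Selection 5: 2193 + 239 = 2432
Selection 6: 2432 + 239 = 2671
Selection 7: 2671 + 239 = 2910
Selection 8: 2910 + 239 = 3149
Selection 9: 3149 + 239 = 3388 → 3388 − 3171 = 217
Selection 10: 217 + 239 = 456

1476, 1715, 1954, 2193, 2432, 2671, 2910, 3149, 217, 456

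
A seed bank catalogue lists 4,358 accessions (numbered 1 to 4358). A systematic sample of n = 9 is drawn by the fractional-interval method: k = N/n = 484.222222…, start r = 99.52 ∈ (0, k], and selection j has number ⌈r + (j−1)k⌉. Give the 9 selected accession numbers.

j=1: r + 0k = 99.52 → ⌈·⌉ = 100
j=2: r + 1k = 583.742222… → ⌈·⌉ = 584
j=3: r + 2k = 1067.964444… → ⌈·⌉ = 1068
j=4: r + 3k = 1552.186666… → ⌈·⌉ = 1553
j=5: r + 4k = 2036.408888… → ⌈·⌉ = 2037
j=6: r + 5k = 2520.631111… → ⌈·⌉ = 2521
j=7: r + 6k = 3004.853333… → ⌈·⌉ = 3005
j=8: r + 7k = 3489.075555… → ⌈·⌉ = 3490
j=9: r + 8k = 3973.297777… → ⌈·⌉ = 3974

100, 584, 1068, 1553, 2037, 2521, 3005, 3490, 3974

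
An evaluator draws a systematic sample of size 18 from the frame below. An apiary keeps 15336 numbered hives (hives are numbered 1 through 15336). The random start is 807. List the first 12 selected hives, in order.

k = N/n = 15336/18 = 852
hive 1: 807
hive 2: 807 + 852 = 1659
hive 3: 1659 + 852 = 2511
hive 4: 2511 + 852 = 3363
hive 5: 3363 + 852 = 4215
hive 6: 4215 + 852 = 5067
hive 7: 5067 + 852 = 5919
hive 8: 5919 + 852 = 6771
hive 9: 6771 + 852 = 7623
hive 10: 7623 + 852 = 8475
hive 11: 8475 + 852 = 9327
hive 12: 9327 + 852 = 10179

807, 1659, 2511, 3363, 4215, 5067, 5919, 6771, 7623, 8475, 9327, 10179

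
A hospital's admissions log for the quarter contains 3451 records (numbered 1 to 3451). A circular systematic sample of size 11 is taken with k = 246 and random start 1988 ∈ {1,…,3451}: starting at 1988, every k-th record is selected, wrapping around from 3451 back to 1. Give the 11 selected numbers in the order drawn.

1988, 2234, 2480, 2726, 2972, 3218, 13, 259, 505, 751, 997

Selection 1: 1988
Selection 2: 1988 + 246 = 2234
Selection 3: 2234 + 246 = 2480
Selection 4: 2480 + 246 = 2726
Selection 5: 2726 + 246 = 2972
Selection 6: 2972 + 246 = 3218
Selection 7: 3218 + 246 = 3464 → 3464 − 3451 = 13
Selection 8: 13 + 246 = 259
Selection 9: 259 + 246 = 505
Selection 10: 505 + 246 = 751
Selection 11: 751 + 246 = 997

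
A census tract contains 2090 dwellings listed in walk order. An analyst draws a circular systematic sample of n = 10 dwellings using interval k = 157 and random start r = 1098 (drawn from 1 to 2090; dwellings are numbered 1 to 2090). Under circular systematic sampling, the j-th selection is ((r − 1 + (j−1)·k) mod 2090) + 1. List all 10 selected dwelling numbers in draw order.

Selection 1: 1098
Selection 2: 1098 + 157 = 1255
Selection 3: 1255 + 157 = 1412
Selection 4: 1412 + 157 = 1569
Selection 5: 1569 + 157 = 1726
Selection 6: 1726 + 157 = 1883
Selection 7: 1883 + 157 = 2040
Selection 8: 2040 + 157 = 2197 → 2197 − 2090 = 107
Selection 9: 107 + 157 = 264
Selection 10: 264 + 157 = 421

1098, 1255, 1412, 1569, 1726, 1883, 2040, 107, 264, 421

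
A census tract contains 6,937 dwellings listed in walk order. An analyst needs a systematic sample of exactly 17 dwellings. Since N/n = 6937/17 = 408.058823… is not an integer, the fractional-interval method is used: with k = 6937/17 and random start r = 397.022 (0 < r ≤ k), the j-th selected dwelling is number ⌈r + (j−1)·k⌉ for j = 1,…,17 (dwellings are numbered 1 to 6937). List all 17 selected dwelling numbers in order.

398, 806, 1214, 1622, 2030, 2438, 2846, 3254, 3662, 4070, 4478, 4886, 5294, 5702, 6110, 6518, 6926

j=1: r + 0k = 397.022 → ⌈·⌉ = 398
j=2: r + 1k = 805.080823… → ⌈·⌉ = 806
j=3: r + 2k = 1213.139647… → ⌈·⌉ = 1214
j=4: r + 3k = 1621.198470… → ⌈·⌉ = 1622
j=5: r + 4k = 2029.257294… → ⌈·⌉ = 2030
j=6: r + 5k = 2437.316117… → ⌈·⌉ = 2438
j=7: r + 6k = 2845.374941… → ⌈·⌉ = 2846
j=8: r + 7k = 3253.433764… → ⌈·⌉ = 3254
j=9: r + 8k = 3661.492588… → ⌈·⌉ = 3662
j=10: r + 9k = 4069.551411… → ⌈·⌉ = 4070
j=11: r + 10k = 4477.610235… → ⌈·⌉ = 4478
j=12: r + 11k = 4885.669058… → ⌈·⌉ = 4886
j=13: r + 12k = 5293.727882… → ⌈·⌉ = 5294
j=14: r + 13k = 5701.786705… → ⌈·⌉ = 5702
j=15: r + 14k = 6109.845529… → ⌈·⌉ = 6110
j=16: r + 15k = 6517.904352… → ⌈·⌉ = 6518
j=17: r + 16k = 6925.963176… → ⌈·⌉ = 6926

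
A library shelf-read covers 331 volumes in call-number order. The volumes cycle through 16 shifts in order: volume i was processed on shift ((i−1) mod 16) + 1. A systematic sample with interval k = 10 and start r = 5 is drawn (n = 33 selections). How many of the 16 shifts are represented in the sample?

Consecutive selections differ by k = 10, so their shift numbers differ by 10 mod 16 = 10.
gcd(10, 16) = 2, so the sample visits 16/2 = 8 distinct residues mod 16.
Start 5 is shift 5; the shifts hit are 1, 3, 5, 7, 9, 11, 13, 15.

8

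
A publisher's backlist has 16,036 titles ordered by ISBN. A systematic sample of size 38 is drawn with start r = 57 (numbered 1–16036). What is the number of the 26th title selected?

k = 16036/38 = 422
26th selection = r + (26−1)·k = 57 + 25×422 = 57 + 10550 = 10607

10607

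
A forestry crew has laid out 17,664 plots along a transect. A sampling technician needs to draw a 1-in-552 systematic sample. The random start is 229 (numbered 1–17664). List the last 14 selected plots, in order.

10165, 10717, 11269, 11821, 12373, 12925, 13477, 14029, 14581, 15133, 15685, 16237, 16789, 17341

19th selection = 229 + 18×552 = 10165
20th: 10165 + 552 = 10717
21st: 10717 + 552 = 11269
22nd: 11269 + 552 = 11821
23rd: 11821 + 552 = 12373
24th: 12373 + 552 = 12925
25th: 12925 + 552 = 13477
26th: 13477 + 552 = 14029
27th: 14029 + 552 = 14581
28th: 14581 + 552 = 15133
29th: 15133 + 552 = 15685
30th: 15685 + 552 = 16237
31st: 16237 + 552 = 16789
32nd: 16789 + 552 = 17341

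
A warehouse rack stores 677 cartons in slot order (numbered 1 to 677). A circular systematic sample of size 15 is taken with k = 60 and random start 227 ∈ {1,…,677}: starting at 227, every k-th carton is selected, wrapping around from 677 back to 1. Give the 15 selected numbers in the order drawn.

227, 287, 347, 407, 467, 527, 587, 647, 30, 90, 150, 210, 270, 330, 390

Selection 1: 227
Selection 2: 227 + 60 = 287
Selection 3: 287 + 60 = 347
Selection 4: 347 + 60 = 407
Selection 5: 407 + 60 = 467
Selection 6: 467 + 60 = 527
Selection 7: 527 + 60 = 587
Selection 8: 587 + 60 = 647
Selection 9: 647 + 60 = 707 → 707 − 677 = 30
Selection 10: 30 + 60 = 90
Selection 11: 90 + 60 = 150
Selection 12: 150 + 60 = 210
Selection 13: 210 + 60 = 270
Selection 14: 270 + 60 = 330
Selection 15: 330 + 60 = 390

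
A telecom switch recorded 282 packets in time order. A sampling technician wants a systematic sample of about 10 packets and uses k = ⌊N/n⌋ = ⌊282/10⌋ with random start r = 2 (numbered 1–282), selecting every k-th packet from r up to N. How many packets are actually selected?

k = ⌊282/10⌋ = 28
Achieved size = ⌊(282 − 2)/28⌋ + 1 = ⌊280/28⌋ + 1 = 10 + 1 = 11
(last selection: 2 + 10×28 = 282 ≤ 282; next would be 310 > 282)

11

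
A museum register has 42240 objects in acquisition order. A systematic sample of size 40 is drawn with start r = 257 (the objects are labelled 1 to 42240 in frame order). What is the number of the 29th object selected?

k = 42240/40 = 1056
29th selection = r + (29−1)·k = 257 + 28×1056 = 257 + 29568 = 29825

29825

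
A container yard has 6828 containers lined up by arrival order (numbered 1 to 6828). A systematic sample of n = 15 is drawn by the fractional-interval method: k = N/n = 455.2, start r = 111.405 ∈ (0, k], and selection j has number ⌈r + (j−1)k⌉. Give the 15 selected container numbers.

j=1: r + 0k = 111.405 → ⌈·⌉ = 112
j=2: r + 1k = 566.605 → ⌈·⌉ = 567
j=3: r + 2k = 1021.805 → ⌈·⌉ = 1022
j=4: r + 3k = 1477.005 → ⌈·⌉ = 1478
j=5: r + 4k = 1932.205 → ⌈·⌉ = 1933
j=6: r + 5k = 2387.405 → ⌈·⌉ = 2388
j=7: r + 6k = 2842.605 → ⌈·⌉ = 2843
j=8: r + 7k = 3297.805 → ⌈·⌉ = 3298
j=9: r + 8k = 3753.005 → ⌈·⌉ = 3754
j=10: r + 9k = 4208.205 → ⌈·⌉ = 4209
j=11: r + 10k = 4663.405 → ⌈·⌉ = 4664
j=12: r + 11k = 5118.605 → ⌈·⌉ = 5119
j=13: r + 12k = 5573.805 → ⌈·⌉ = 5574
j=14: r + 13k = 6029.005 → ⌈·⌉ = 6030
j=15: r + 14k = 6484.205 → ⌈·⌉ = 6485

112, 567, 1022, 1478, 1933, 2388, 2843, 3298, 3754, 4209, 4664, 5119, 5574, 6030, 6485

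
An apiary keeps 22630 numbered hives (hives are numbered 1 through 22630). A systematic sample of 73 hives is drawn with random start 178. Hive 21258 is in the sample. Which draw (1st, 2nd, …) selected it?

k = 22630/73 = 310
position = (21258 − 178)/310 + 1 = 21080/310 + 1 = 68 + 1 = 69

69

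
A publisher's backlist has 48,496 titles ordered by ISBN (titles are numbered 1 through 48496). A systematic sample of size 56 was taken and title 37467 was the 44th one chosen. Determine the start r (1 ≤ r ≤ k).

229

k = 48496/56 = 866
r = 37467 − (44−1)×866 = 37467 − 37238 = 229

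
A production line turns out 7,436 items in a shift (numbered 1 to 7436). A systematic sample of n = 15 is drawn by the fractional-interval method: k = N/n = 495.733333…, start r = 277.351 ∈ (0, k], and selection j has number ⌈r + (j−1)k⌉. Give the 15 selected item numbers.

278, 774, 1269, 1765, 2261, 2757, 3252, 3748, 4244, 4739, 5235, 5731, 6227, 6722, 7218

j=1: r + 0k = 277.351 → ⌈·⌉ = 278
j=2: r + 1k = 773.084333… → ⌈·⌉ = 774
j=3: r + 2k = 1268.817666… → ⌈·⌉ = 1269
j=4: r + 3k = 1764.551 → ⌈·⌉ = 1765
j=5: r + 4k = 2260.284333… → ⌈·⌉ = 2261
j=6: r + 5k = 2756.017666… → ⌈·⌉ = 2757
j=7: r + 6k = 3251.751 → ⌈·⌉ = 3252
j=8: r + 7k = 3747.484333… → ⌈·⌉ = 3748
j=9: r + 8k = 4243.217666… → ⌈·⌉ = 4244
j=10: r + 9k = 4738.951 → ⌈·⌉ = 4739
j=11: r + 10k = 5234.684333… → ⌈·⌉ = 5235
j=12: r + 11k = 5730.417666… → ⌈·⌉ = 5731
j=13: r + 12k = 6226.151 → ⌈·⌉ = 6227
j=14: r + 13k = 6721.884333… → ⌈·⌉ = 6722
j=15: r + 14k = 7217.617666… → ⌈·⌉ = 7218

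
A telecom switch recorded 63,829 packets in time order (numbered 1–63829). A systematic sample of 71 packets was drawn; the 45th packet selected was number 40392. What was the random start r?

836

k = 63829/71 = 899
r = 40392 − (45−1)×899 = 40392 − 39556 = 836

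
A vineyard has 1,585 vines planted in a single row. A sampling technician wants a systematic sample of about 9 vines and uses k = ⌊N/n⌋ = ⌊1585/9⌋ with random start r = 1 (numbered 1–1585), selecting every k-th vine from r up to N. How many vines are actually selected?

10

k = ⌊1585/9⌋ = 176
Achieved size = ⌊(1585 − 1)/176⌋ + 1 = ⌊1584/176⌋ + 1 = 9 + 1 = 10
(last selection: 1 + 9×176 = 1585 ≤ 1585; next would be 1761 > 1585)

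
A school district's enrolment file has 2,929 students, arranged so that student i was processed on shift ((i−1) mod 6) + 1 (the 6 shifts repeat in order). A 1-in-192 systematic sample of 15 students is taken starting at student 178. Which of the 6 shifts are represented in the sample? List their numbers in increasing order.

4

Consecutive selections differ by k = 192, so their shift numbers differ by 192 mod 6 = 0.
gcd(192, 6) = 6, so the sample visits 6/6 = 1 distinct residues mod 6.
Start 178 is shift 4; the shifts hit are 4.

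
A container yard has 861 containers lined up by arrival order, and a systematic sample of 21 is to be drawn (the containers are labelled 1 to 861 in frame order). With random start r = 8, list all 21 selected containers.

k = N/n = 861/21 = 41
container 1: 8
container 2: 8 + 41 = 49
container 3: 49 + 41 = 90
container 4: 90 + 41 = 131
container 5: 131 + 41 = 172
container 6: 172 + 41 = 213
container 7: 213 + 41 = 254
container 8: 254 + 41 = 295
container 9: 295 + 41 = 336
container 10: 336 + 41 = 377
container 11: 377 + 41 = 418
container 12: 418 + 41 = 459
container 13: 459 + 41 = 500
container 14: 500 + 41 = 541
container 15: 541 + 41 = 582
container 16: 582 + 41 = 623
container 17: 623 + 41 = 664
container 18: 664 + 41 = 705
container 19: 705 + 41 = 746
container 20: 746 + 41 = 787
container 21: 787 + 41 = 828

8, 49, 90, 131, 172, 213, 254, 295, 336, 377, 418, 459, 500, 541, 582, 623, 664, 705, 746, 787, 828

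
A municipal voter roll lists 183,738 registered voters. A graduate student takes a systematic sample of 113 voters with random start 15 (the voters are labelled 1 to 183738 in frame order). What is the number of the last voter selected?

k = 183738/113 = 1626
113th selection = r + (113−1)·k = 15 + 112×1626 = 15 + 182112 = 182127

182127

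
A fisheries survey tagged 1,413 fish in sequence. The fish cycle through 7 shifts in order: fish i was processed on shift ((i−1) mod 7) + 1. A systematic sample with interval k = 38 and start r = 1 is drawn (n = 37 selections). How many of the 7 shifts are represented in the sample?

Consecutive selections differ by k = 38, so their shift numbers differ by 38 mod 7 = 3.
gcd(38, 7) = 1, so the sample visits 7/1 = 7 distinct residues mod 7.
Start 1 is shift 1; the shifts hit are 1, 2, 3, 4, 5, 6, 7.

7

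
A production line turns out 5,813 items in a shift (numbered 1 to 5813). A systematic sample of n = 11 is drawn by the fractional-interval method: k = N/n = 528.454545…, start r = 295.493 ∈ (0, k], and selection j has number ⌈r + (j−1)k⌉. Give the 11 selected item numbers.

j=1: r + 0k = 295.493 → ⌈·⌉ = 296
j=2: r + 1k = 823.947545… → ⌈·⌉ = 824
j=3: r + 2k = 1352.402090… → ⌈·⌉ = 1353
j=4: r + 3k = 1880.856636… → ⌈·⌉ = 1881
j=5: r + 4k = 2409.311181… → ⌈·⌉ = 2410
j=6: r + 5k = 2937.765727… → ⌈·⌉ = 2938
j=7: r + 6k = 3466.220272… → ⌈·⌉ = 3467
j=8: r + 7k = 3994.674818… → ⌈·⌉ = 3995
j=9: r + 8k = 4523.129363… → ⌈·⌉ = 4524
j=10: r + 9k = 5051.583909… → ⌈·⌉ = 5052
j=11: r + 10k = 5580.038454… → ⌈·⌉ = 5581

296, 824, 1353, 1881, 2410, 2938, 3467, 3995, 4524, 5052, 5581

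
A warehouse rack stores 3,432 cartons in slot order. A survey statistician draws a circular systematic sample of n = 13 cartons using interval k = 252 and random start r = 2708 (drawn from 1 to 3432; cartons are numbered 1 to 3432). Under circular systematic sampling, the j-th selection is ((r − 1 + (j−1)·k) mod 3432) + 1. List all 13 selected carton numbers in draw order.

Selection 1: 2708
Selection 2: 2708 + 252 = 2960
Selection 3: 2960 + 252 = 3212
Selection 4: 3212 + 252 = 3464 → 3464 − 3432 = 32
Selection 5: 32 + 252 = 284
Selection 6: 284 + 252 = 536
Selection 7: 536 + 252 = 788
Selection 8: 788 + 252 = 1040
Selection 9: 1040 + 252 = 1292
Selection 10: 1292 + 252 = 1544
Selection 11: 1544 + 252 = 1796
Selection 12: 1796 + 252 = 2048
Selection 13: 2048 + 252 = 2300

2708, 2960, 3212, 32, 284, 536, 788, 1040, 1292, 1544, 1796, 2048, 2300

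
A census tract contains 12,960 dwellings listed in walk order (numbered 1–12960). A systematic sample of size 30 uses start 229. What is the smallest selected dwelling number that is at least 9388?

9733

k = 12960/30 = 432
Steps past start: ⌈(9388 − 229)/432⌉ = ⌈9159/432⌉ = 22
Selected dwelling: 229 + 22×432 = 9733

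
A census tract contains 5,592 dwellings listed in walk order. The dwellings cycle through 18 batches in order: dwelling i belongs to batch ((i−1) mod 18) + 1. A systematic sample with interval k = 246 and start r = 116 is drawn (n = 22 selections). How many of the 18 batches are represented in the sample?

Consecutive selections differ by k = 246, so their batch numbers differ by 246 mod 18 = 12.
gcd(246, 18) = 6, so the sample visits 18/6 = 3 distinct residues mod 18.
Start 116 is batch 8; the batches hit are 2, 8, 14.

3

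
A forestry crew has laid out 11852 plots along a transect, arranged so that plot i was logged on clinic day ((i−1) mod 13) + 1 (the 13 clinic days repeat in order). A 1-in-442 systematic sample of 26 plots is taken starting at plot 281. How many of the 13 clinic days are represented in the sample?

1

Consecutive selections differ by k = 442, so their clinic day numbers differ by 442 mod 13 = 0.
gcd(442, 13) = 13, so the sample visits 13/13 = 1 distinct residues mod 13.
Start 281 is clinic day 8; the clinic days hit are 8.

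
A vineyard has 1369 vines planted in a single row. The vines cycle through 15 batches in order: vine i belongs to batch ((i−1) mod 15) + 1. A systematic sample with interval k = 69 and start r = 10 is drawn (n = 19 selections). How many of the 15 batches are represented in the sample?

5

Consecutive selections differ by k = 69, so their batch numbers differ by 69 mod 15 = 9.
gcd(69, 15) = 3, so the sample visits 15/3 = 5 distinct residues mod 15.
Start 10 is batch 10; the batches hit are 1, 4, 7, 10, 13.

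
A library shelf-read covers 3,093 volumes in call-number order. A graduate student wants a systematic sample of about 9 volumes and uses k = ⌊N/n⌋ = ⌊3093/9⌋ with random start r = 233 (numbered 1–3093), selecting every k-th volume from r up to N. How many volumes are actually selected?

9

k = ⌊3093/9⌋ = 343
Achieved size = ⌊(3093 − 233)/343⌋ + 1 = ⌊2860/343⌋ + 1 = 8 + 1 = 9
(last selection: 233 + 8×343 = 2977 ≤ 3093; next would be 3320 > 3093)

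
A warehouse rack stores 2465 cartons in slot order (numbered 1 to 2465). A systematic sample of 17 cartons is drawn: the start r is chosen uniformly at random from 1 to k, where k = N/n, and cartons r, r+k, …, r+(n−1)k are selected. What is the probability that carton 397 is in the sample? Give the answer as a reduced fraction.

k = 2465/17 = 145.
Carton 397 is selected iff r ≡ 397 (mod 145); exactly one such r in {1,…,145}.
Inclusion probability = 1/145.

1/145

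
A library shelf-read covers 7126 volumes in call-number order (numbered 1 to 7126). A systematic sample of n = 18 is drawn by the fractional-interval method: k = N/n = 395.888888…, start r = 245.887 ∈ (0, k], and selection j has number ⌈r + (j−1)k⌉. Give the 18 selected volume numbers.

246, 642, 1038, 1434, 1830, 2226, 2622, 3018, 3413, 3809, 4205, 4601, 4997, 5393, 5789, 6185, 6581, 6976

j=1: r + 0k = 245.887 → ⌈·⌉ = 246
j=2: r + 1k = 641.775888… → ⌈·⌉ = 642
j=3: r + 2k = 1037.664777… → ⌈·⌉ = 1038
j=4: r + 3k = 1433.553666… → ⌈·⌉ = 1434
j=5: r + 4k = 1829.442555… → ⌈·⌉ = 1830
j=6: r + 5k = 2225.331444… → ⌈·⌉ = 2226
j=7: r + 6k = 2621.220333… → ⌈·⌉ = 2622
j=8: r + 7k = 3017.109222… → ⌈·⌉ = 3018
j=9: r + 8k = 3412.998111… → ⌈·⌉ = 3413
j=10: r + 9k = 3808.887 → ⌈·⌉ = 3809
j=11: r + 10k = 4204.775888… → ⌈·⌉ = 4205
j=12: r + 11k = 4600.664777… → ⌈·⌉ = 4601
j=13: r + 12k = 4996.553666… → ⌈·⌉ = 4997
j=14: r + 13k = 5392.442555… → ⌈·⌉ = 5393
j=15: r + 14k = 5788.331444… → ⌈·⌉ = 5789
j=16: r + 15k = 6184.220333… → ⌈·⌉ = 6185
j=17: r + 16k = 6580.109222… → ⌈·⌉ = 6581
j=18: r + 17k = 6975.998111… → ⌈·⌉ = 6976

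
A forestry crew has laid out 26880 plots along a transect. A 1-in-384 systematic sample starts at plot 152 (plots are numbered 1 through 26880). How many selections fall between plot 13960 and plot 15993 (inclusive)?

6

k = 384
First selection ≥ 13960: 152 + ⌈(13960−152)/384⌉·384 = 152 + 36×384 = 13976
Last selection ≤ 15993: 152 + ⌊(15993−152)/384⌋·384 = 152 + 41×384 = 15896
Count = 41 − 36 + 1 = 6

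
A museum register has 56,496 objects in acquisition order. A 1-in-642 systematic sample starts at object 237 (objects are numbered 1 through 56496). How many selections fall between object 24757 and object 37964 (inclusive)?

20

k = 642
First selection ≥ 24757: 237 + ⌈(24757−237)/642⌉·642 = 237 + 39×642 = 25275
Last selection ≤ 37964: 237 + ⌊(37964−237)/642⌋·642 = 237 + 58×642 = 37473
Count = 58 − 39 + 1 = 20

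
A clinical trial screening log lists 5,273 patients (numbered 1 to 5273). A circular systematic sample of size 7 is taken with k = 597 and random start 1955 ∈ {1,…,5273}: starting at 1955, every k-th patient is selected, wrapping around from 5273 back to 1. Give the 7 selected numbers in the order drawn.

1955, 2552, 3149, 3746, 4343, 4940, 264

Selection 1: 1955
Selection 2: 1955 + 597 = 2552
Selection 3: 2552 + 597 = 3149
Selection 4: 3149 + 597 = 3746
Selection 5: 3746 + 597 = 4343
Selection 6: 4343 + 597 = 4940
Selection 7: 4940 + 597 = 5537 → 5537 − 5273 = 264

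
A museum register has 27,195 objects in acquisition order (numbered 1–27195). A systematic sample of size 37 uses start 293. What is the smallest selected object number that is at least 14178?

k = 27195/37 = 735
Steps past start: ⌈(14178 − 293)/735⌉ = ⌈13885/735⌉ = 19
Selected object: 293 + 19×735 = 14258

14258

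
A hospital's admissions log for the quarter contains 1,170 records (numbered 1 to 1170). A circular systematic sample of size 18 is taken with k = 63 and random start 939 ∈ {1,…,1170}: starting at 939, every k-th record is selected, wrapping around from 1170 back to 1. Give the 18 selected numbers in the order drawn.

939, 1002, 1065, 1128, 21, 84, 147, 210, 273, 336, 399, 462, 525, 588, 651, 714, 777, 840

Selection 1: 939
Selection 2: 939 + 63 = 1002
Selection 3: 1002 + 63 = 1065
Selection 4: 1065 + 63 = 1128
Selection 5: 1128 + 63 = 1191 → 1191 − 1170 = 21
Selection 6: 21 + 63 = 84
Selection 7: 84 + 63 = 147
Selection 8: 147 + 63 = 210
Selection 9: 210 + 63 = 273
Selection 10: 273 + 63 = 336
Selection 11: 336 + 63 = 399
Selection 12: 399 + 63 = 462
Selection 13: 462 + 63 = 525
Selection 14: 525 + 63 = 588
Selection 15: 588 + 63 = 651
Selection 16: 651 + 63 = 714
Selection 17: 714 + 63 = 777
Selection 18: 777 + 63 = 840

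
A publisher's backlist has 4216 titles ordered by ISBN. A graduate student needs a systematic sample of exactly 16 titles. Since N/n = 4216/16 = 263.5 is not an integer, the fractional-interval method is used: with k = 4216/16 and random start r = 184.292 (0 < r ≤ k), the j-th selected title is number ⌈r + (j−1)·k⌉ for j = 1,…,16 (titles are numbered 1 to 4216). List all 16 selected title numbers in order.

j=1: r + 0k = 184.292 → ⌈·⌉ = 185
j=2: r + 1k = 447.792 → ⌈·⌉ = 448
j=3: r + 2k = 711.292 → ⌈·⌉ = 712
j=4: r + 3k = 974.792 → ⌈·⌉ = 975
j=5: r + 4k = 1238.292 → ⌈·⌉ = 1239
j=6: r + 5k = 1501.792 → ⌈·⌉ = 1502
j=7: r + 6k = 1765.292 → ⌈·⌉ = 1766
j=8: r + 7k = 2028.792 → ⌈·⌉ = 2029
j=9: r + 8k = 2292.292 → ⌈·⌉ = 2293
j=10: r + 9k = 2555.792 → ⌈·⌉ = 2556
j=11: r + 10k = 2819.292 → ⌈·⌉ = 2820
j=12: r + 11k = 3082.792 → ⌈·⌉ = 3083
j=13: r + 12k = 3346.292 → ⌈·⌉ = 3347
j=14: r + 13k = 3609.792 → ⌈·⌉ = 3610
j=15: r + 14k = 3873.292 → ⌈·⌉ = 3874
j=16: r + 15k = 4136.792 → ⌈·⌉ = 4137

185, 448, 712, 975, 1239, 1502, 1766, 2029, 2293, 2556, 2820, 3083, 3347, 3610, 3874, 4137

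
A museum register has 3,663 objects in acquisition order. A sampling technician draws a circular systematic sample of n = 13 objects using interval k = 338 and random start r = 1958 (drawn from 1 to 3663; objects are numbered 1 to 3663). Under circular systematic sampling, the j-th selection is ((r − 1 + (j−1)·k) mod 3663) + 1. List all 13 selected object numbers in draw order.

Selection 1: 1958
Selection 2: 1958 + 338 = 2296
Selection 3: 2296 + 338 = 2634
Selection 4: 2634 + 338 = 2972
Selection 5: 2972 + 338 = 3310
Selection 6: 3310 + 338 = 3648
Selection 7: 3648 + 338 = 3986 → 3986 − 3663 = 323
Selection 8: 323 + 338 = 661
Selection 9: 661 + 338 = 999
Selection 10: 999 + 338 = 1337
Selection 11: 1337 + 338 = 1675
Selection 12: 1675 + 338 = 2013
Selection 13: 2013 + 338 = 2351

1958, 2296, 2634, 2972, 3310, 3648, 323, 661, 999, 1337, 1675, 2013, 2351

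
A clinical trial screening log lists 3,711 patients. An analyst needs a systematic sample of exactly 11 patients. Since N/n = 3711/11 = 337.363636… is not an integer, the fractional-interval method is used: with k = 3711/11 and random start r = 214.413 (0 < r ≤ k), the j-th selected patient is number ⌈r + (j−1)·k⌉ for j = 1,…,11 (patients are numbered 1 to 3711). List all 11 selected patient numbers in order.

j=1: r + 0k = 214.413 → ⌈·⌉ = 215
j=2: r + 1k = 551.776636… → ⌈·⌉ = 552
j=3: r + 2k = 889.140272… → ⌈·⌉ = 890
j=4: r + 3k = 1226.503909… → ⌈·⌉ = 1227
j=5: r + 4k = 1563.867545… → ⌈·⌉ = 1564
j=6: r + 5k = 1901.231181… → ⌈·⌉ = 1902
j=7: r + 6k = 2238.594818… → ⌈·⌉ = 2239
j=8: r + 7k = 2575.958454… → ⌈·⌉ = 2576
j=9: r + 8k = 2913.322090… → ⌈·⌉ = 2914
j=10: r + 9k = 3250.685727… → ⌈·⌉ = 3251
j=11: r + 10k = 3588.049363… → ⌈·⌉ = 3589

215, 552, 890, 1227, 1564, 1902, 2239, 2576, 2914, 3251, 3589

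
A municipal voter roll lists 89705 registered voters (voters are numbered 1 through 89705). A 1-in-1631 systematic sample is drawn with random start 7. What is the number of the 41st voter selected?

65247

k = 1631
41st selection = r + (41−1)·k = 7 + 40×1631 = 7 + 65240 = 65247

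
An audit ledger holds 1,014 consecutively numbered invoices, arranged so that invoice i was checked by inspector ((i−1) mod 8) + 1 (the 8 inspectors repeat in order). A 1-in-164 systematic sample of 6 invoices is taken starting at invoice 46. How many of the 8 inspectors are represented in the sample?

Consecutive selections differ by k = 164, so their inspector numbers differ by 164 mod 8 = 4.
gcd(164, 8) = 4, so the sample visits 8/4 = 2 distinct residues mod 8.
Start 46 is inspector 6; the inspectors hit are 2, 6.

2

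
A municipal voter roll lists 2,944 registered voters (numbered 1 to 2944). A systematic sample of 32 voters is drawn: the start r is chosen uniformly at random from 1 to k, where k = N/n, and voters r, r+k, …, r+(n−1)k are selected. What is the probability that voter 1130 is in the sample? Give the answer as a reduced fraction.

1/92

k = 2944/32 = 92.
Voter 1130 is selected iff r ≡ 1130 (mod 92); exactly one such r in {1,…,92}.
Inclusion probability = 1/92.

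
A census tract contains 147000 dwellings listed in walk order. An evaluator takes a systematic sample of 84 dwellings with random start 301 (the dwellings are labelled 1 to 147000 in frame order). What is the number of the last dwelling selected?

145551

k = 147000/84 = 1750
84th selection = r + (84−1)·k = 301 + 83×1750 = 301 + 145250 = 145551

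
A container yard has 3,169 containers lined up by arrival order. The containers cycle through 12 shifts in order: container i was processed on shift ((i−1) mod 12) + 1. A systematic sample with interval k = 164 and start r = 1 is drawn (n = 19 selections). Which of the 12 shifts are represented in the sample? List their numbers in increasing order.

1, 5, 9

Consecutive selections differ by k = 164, so their shift numbers differ by 164 mod 12 = 8.
gcd(164, 12) = 4, so the sample visits 12/4 = 3 distinct residues mod 12.
Start 1 is shift 1; the shifts hit are 1, 5, 9.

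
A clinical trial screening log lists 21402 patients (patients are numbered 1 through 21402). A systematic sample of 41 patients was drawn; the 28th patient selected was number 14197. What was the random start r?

k = 21402/41 = 522
r = 14197 − (28−1)×522 = 14197 − 14094 = 103

103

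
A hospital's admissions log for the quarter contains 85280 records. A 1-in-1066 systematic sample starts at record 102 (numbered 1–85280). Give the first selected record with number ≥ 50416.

51270

k = 1066
Steps past start: ⌈(50416 − 102)/1066⌉ = ⌈50314/1066⌉ = 48
Selected record: 102 + 48×1066 = 51270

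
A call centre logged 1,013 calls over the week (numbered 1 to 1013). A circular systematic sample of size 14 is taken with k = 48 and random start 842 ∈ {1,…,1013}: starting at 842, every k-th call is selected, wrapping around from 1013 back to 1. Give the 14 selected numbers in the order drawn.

842, 890, 938, 986, 21, 69, 117, 165, 213, 261, 309, 357, 405, 453

Selection 1: 842
Selection 2: 842 + 48 = 890
Selection 3: 890 + 48 = 938
Selection 4: 938 + 48 = 986
Selection 5: 986 + 48 = 1034 → 1034 − 1013 = 21
Selection 6: 21 + 48 = 69
Selection 7: 69 + 48 = 117
Selection 8: 117 + 48 = 165
Selection 9: 165 + 48 = 213
Selection 10: 213 + 48 = 261
Selection 11: 261 + 48 = 309
Selection 12: 309 + 48 = 357
Selection 13: 357 + 48 = 405
Selection 14: 405 + 48 = 453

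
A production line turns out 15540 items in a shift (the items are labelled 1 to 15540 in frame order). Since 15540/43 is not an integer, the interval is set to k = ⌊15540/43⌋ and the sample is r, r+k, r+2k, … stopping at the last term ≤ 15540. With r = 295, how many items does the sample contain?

43

k = ⌊15540/43⌋ = 361
Achieved size = ⌊(15540 − 295)/361⌋ + 1 = ⌊15245/361⌋ + 1 = 42 + 1 = 43
(last selection: 295 + 42×361 = 15457 ≤ 15540; next would be 15818 > 15540)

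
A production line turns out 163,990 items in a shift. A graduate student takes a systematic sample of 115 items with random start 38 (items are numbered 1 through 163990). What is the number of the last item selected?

162602

k = 163990/115 = 1426
115th selection = r + (115−1)·k = 38 + 114×1426 = 38 + 162564 = 162602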